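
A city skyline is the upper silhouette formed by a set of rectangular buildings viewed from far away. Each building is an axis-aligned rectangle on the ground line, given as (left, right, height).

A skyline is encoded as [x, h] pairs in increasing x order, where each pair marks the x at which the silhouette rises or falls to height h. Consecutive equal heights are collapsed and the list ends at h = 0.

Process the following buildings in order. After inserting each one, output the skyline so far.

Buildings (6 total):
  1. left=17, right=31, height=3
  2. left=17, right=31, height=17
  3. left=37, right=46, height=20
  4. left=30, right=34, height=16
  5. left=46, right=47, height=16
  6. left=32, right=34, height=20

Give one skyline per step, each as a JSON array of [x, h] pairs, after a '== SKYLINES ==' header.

== SKYLINES ==
[[17,3],[31,0]]
[[17,17],[31,0]]
[[17,17],[31,0],[37,20],[46,0]]
[[17,17],[31,16],[34,0],[37,20],[46,0]]
[[17,17],[31,16],[34,0],[37,20],[46,16],[47,0]]
[[17,17],[31,16],[32,20],[34,0],[37,20],[46,16],[47,0]]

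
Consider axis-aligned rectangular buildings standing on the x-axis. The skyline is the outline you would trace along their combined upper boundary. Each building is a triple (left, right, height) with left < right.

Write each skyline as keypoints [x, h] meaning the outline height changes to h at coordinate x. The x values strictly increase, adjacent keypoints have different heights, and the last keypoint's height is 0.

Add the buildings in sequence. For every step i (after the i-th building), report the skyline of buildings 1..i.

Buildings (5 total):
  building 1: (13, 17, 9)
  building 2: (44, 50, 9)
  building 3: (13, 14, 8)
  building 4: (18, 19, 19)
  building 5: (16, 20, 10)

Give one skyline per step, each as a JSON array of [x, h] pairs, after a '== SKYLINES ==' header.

== SKYLINES ==
[[13,9],[17,0]]
[[13,9],[17,0],[44,9],[50,0]]
[[13,9],[17,0],[44,9],[50,0]]
[[13,9],[17,0],[18,19],[19,0],[44,9],[50,0]]
[[13,9],[16,10],[18,19],[19,10],[20,0],[44,9],[50,0]]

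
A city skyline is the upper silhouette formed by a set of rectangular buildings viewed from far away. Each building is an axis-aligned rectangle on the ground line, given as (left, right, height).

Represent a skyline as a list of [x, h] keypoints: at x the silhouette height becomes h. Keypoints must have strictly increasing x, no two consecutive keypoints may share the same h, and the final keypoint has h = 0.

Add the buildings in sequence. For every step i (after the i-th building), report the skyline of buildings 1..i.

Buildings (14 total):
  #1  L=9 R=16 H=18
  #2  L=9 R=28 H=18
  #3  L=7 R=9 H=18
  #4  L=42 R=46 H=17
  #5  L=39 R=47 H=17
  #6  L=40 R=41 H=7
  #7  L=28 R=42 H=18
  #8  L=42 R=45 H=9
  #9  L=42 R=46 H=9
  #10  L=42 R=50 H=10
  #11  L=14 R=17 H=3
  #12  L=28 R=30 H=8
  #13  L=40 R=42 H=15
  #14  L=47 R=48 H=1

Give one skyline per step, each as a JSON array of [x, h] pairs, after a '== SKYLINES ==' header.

== SKYLINES ==
[[9,18],[16,0]]
[[9,18],[28,0]]
[[7,18],[28,0]]
[[7,18],[28,0],[42,17],[46,0]]
[[7,18],[28,0],[39,17],[47,0]]
[[7,18],[28,0],[39,17],[47,0]]
[[7,18],[42,17],[47,0]]
[[7,18],[42,17],[47,0]]
[[7,18],[42,17],[47,0]]
[[7,18],[42,17],[47,10],[50,0]]
[[7,18],[42,17],[47,10],[50,0]]
[[7,18],[42,17],[47,10],[50,0]]
[[7,18],[42,17],[47,10],[50,0]]
[[7,18],[42,17],[47,10],[50,0]]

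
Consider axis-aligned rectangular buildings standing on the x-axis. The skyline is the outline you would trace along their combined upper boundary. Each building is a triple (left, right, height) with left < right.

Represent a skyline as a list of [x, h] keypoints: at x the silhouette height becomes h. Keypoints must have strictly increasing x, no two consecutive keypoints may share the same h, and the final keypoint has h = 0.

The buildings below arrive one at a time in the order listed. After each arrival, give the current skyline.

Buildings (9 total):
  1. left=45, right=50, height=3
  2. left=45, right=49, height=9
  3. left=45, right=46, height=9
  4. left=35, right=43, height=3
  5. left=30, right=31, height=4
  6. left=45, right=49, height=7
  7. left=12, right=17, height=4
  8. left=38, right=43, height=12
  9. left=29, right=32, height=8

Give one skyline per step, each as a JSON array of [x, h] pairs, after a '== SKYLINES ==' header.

== SKYLINES ==
[[45,3],[50,0]]
[[45,9],[49,3],[50,0]]
[[45,9],[49,3],[50,0]]
[[35,3],[43,0],[45,9],[49,3],[50,0]]
[[30,4],[31,0],[35,3],[43,0],[45,9],[49,3],[50,0]]
[[30,4],[31,0],[35,3],[43,0],[45,9],[49,3],[50,0]]
[[12,4],[17,0],[30,4],[31,0],[35,3],[43,0],[45,9],[49,3],[50,0]]
[[12,4],[17,0],[30,4],[31,0],[35,3],[38,12],[43,0],[45,9],[49,3],[50,0]]
[[12,4],[17,0],[29,8],[32,0],[35,3],[38,12],[43,0],[45,9],[49,3],[50,0]]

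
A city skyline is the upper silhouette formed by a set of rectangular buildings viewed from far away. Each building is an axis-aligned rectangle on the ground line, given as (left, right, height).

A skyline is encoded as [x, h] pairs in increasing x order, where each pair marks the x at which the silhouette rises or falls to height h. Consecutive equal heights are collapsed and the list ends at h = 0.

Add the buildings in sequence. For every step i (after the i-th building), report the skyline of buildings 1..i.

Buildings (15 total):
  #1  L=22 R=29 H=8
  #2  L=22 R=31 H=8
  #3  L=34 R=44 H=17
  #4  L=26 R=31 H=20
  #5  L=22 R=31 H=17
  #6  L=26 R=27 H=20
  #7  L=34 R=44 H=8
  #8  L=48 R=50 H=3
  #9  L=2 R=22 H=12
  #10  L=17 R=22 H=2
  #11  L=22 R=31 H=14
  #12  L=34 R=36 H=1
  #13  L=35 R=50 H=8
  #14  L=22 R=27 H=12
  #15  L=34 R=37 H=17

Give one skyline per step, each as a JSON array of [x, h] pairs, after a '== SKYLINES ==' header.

== SKYLINES ==
[[22,8],[29,0]]
[[22,8],[31,0]]
[[22,8],[31,0],[34,17],[44,0]]
[[22,8],[26,20],[31,0],[34,17],[44,0]]
[[22,17],[26,20],[31,0],[34,17],[44,0]]
[[22,17],[26,20],[31,0],[34,17],[44,0]]
[[22,17],[26,20],[31,0],[34,17],[44,0]]
[[22,17],[26,20],[31,0],[34,17],[44,0],[48,3],[50,0]]
[[2,12],[22,17],[26,20],[31,0],[34,17],[44,0],[48,3],[50,0]]
[[2,12],[22,17],[26,20],[31,0],[34,17],[44,0],[48,3],[50,0]]
[[2,12],[22,17],[26,20],[31,0],[34,17],[44,0],[48,3],[50,0]]
[[2,12],[22,17],[26,20],[31,0],[34,17],[44,0],[48,3],[50,0]]
[[2,12],[22,17],[26,20],[31,0],[34,17],[44,8],[50,0]]
[[2,12],[22,17],[26,20],[31,0],[34,17],[44,8],[50,0]]
[[2,12],[22,17],[26,20],[31,0],[34,17],[44,8],[50,0]]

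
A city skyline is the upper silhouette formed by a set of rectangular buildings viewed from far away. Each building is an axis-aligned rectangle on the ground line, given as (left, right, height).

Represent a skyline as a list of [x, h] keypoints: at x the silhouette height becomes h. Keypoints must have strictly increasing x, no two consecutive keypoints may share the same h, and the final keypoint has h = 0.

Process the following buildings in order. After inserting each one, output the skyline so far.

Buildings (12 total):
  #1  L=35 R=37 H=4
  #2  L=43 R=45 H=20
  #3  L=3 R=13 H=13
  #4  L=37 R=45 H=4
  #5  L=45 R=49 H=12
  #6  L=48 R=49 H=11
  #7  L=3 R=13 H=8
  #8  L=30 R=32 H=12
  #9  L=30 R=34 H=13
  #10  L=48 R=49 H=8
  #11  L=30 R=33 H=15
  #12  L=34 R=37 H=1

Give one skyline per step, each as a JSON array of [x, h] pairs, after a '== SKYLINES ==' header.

== SKYLINES ==
[[35,4],[37,0]]
[[35,4],[37,0],[43,20],[45,0]]
[[3,13],[13,0],[35,4],[37,0],[43,20],[45,0]]
[[3,13],[13,0],[35,4],[43,20],[45,0]]
[[3,13],[13,0],[35,4],[43,20],[45,12],[49,0]]
[[3,13],[13,0],[35,4],[43,20],[45,12],[49,0]]
[[3,13],[13,0],[35,4],[43,20],[45,12],[49,0]]
[[3,13],[13,0],[30,12],[32,0],[35,4],[43,20],[45,12],[49,0]]
[[3,13],[13,0],[30,13],[34,0],[35,4],[43,20],[45,12],[49,0]]
[[3,13],[13,0],[30,13],[34,0],[35,4],[43,20],[45,12],[49,0]]
[[3,13],[13,0],[30,15],[33,13],[34,0],[35,4],[43,20],[45,12],[49,0]]
[[3,13],[13,0],[30,15],[33,13],[34,1],[35,4],[43,20],[45,12],[49,0]]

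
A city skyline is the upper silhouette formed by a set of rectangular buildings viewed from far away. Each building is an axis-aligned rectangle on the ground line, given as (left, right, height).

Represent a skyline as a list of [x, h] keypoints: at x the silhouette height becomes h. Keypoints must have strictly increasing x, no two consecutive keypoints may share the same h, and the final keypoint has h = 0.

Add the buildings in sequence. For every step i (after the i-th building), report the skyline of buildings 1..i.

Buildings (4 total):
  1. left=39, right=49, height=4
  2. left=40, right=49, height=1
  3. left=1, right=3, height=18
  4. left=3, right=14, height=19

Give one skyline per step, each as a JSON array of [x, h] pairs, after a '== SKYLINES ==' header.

== SKYLINES ==
[[39,4],[49,0]]
[[39,4],[49,0]]
[[1,18],[3,0],[39,4],[49,0]]
[[1,18],[3,19],[14,0],[39,4],[49,0]]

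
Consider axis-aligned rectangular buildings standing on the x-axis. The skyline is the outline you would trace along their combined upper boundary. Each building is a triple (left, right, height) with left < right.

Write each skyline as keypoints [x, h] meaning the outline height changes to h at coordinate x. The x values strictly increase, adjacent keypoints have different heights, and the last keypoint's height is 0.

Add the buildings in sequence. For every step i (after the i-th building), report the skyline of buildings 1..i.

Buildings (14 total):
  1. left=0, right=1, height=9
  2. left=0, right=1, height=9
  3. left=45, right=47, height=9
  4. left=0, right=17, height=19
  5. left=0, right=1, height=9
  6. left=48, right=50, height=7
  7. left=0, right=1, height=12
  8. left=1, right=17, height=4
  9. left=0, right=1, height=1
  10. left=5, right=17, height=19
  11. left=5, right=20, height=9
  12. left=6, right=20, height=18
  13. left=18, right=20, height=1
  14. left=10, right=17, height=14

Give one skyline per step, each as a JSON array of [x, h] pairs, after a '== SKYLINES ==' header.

== SKYLINES ==
[[0,9],[1,0]]
[[0,9],[1,0]]
[[0,9],[1,0],[45,9],[47,0]]
[[0,19],[17,0],[45,9],[47,0]]
[[0,19],[17,0],[45,9],[47,0]]
[[0,19],[17,0],[45,9],[47,0],[48,7],[50,0]]
[[0,19],[17,0],[45,9],[47,0],[48,7],[50,0]]
[[0,19],[17,0],[45,9],[47,0],[48,7],[50,0]]
[[0,19],[17,0],[45,9],[47,0],[48,7],[50,0]]
[[0,19],[17,0],[45,9],[47,0],[48,7],[50,0]]
[[0,19],[17,9],[20,0],[45,9],[47,0],[48,7],[50,0]]
[[0,19],[17,18],[20,0],[45,9],[47,0],[48,7],[50,0]]
[[0,19],[17,18],[20,0],[45,9],[47,0],[48,7],[50,0]]
[[0,19],[17,18],[20,0],[45,9],[47,0],[48,7],[50,0]]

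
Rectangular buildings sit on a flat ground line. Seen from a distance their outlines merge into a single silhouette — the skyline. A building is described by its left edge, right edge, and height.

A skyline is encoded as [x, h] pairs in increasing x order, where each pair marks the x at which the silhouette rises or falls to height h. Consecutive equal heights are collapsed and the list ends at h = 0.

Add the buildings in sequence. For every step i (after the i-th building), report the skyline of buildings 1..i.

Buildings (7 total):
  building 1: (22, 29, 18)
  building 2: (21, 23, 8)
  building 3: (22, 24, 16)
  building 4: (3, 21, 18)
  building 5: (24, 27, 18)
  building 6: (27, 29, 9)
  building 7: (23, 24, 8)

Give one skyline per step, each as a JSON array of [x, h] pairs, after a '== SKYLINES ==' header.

== SKYLINES ==
[[22,18],[29,0]]
[[21,8],[22,18],[29,0]]
[[21,8],[22,18],[29,0]]
[[3,18],[21,8],[22,18],[29,0]]
[[3,18],[21,8],[22,18],[29,0]]
[[3,18],[21,8],[22,18],[29,0]]
[[3,18],[21,8],[22,18],[29,0]]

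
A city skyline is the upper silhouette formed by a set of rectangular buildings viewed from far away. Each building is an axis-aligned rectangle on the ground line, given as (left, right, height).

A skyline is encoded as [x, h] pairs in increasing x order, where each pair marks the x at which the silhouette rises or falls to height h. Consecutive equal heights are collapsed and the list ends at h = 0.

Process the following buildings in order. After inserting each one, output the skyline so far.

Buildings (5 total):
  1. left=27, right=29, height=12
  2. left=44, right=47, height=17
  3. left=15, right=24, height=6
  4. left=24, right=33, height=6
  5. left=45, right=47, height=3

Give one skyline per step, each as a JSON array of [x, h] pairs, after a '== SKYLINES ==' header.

== SKYLINES ==
[[27,12],[29,0]]
[[27,12],[29,0],[44,17],[47,0]]
[[15,6],[24,0],[27,12],[29,0],[44,17],[47,0]]
[[15,6],[27,12],[29,6],[33,0],[44,17],[47,0]]
[[15,6],[27,12],[29,6],[33,0],[44,17],[47,0]]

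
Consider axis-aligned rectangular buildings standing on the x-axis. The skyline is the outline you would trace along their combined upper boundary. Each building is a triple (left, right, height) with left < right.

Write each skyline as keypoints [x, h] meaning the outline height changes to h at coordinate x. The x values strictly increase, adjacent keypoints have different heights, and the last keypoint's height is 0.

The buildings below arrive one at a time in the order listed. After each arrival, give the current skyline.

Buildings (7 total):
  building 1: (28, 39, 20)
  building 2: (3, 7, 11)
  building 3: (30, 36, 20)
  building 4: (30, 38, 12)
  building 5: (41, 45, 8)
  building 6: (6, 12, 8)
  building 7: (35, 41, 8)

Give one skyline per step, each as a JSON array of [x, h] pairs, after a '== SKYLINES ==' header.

== SKYLINES ==
[[28,20],[39,0]]
[[3,11],[7,0],[28,20],[39,0]]
[[3,11],[7,0],[28,20],[39,0]]
[[3,11],[7,0],[28,20],[39,0]]
[[3,11],[7,0],[28,20],[39,0],[41,8],[45,0]]
[[3,11],[7,8],[12,0],[28,20],[39,0],[41,8],[45,0]]
[[3,11],[7,8],[12,0],[28,20],[39,8],[45,0]]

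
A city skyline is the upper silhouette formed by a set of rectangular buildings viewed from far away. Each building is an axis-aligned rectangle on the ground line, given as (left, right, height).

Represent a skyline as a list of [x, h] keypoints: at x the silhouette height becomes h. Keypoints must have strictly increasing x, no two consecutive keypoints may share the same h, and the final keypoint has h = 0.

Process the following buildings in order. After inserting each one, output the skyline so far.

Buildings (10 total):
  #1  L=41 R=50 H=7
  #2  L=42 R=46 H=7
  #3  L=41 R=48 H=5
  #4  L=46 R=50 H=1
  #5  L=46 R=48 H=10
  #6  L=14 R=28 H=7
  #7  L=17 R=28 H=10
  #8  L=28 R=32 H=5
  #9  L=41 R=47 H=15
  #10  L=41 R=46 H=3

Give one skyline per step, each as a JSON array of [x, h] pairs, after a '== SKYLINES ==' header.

== SKYLINES ==
[[41,7],[50,0]]
[[41,7],[50,0]]
[[41,7],[50,0]]
[[41,7],[50,0]]
[[41,7],[46,10],[48,7],[50,0]]
[[14,7],[28,0],[41,7],[46,10],[48,7],[50,0]]
[[14,7],[17,10],[28,0],[41,7],[46,10],[48,7],[50,0]]
[[14,7],[17,10],[28,5],[32,0],[41,7],[46,10],[48,7],[50,0]]
[[14,7],[17,10],[28,5],[32,0],[41,15],[47,10],[48,7],[50,0]]
[[14,7],[17,10],[28,5],[32,0],[41,15],[47,10],[48,7],[50,0]]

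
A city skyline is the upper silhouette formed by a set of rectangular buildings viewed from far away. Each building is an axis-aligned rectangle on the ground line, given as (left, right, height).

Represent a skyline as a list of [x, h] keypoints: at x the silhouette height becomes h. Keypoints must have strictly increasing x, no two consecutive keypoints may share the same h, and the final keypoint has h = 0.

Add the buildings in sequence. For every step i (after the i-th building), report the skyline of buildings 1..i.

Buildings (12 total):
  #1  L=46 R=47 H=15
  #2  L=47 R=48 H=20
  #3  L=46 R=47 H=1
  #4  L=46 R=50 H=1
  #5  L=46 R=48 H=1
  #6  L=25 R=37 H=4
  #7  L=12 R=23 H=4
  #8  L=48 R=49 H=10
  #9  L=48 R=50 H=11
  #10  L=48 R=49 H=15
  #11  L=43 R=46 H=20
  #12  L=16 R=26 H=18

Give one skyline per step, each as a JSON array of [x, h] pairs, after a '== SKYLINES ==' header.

== SKYLINES ==
[[46,15],[47,0]]
[[46,15],[47,20],[48,0]]
[[46,15],[47,20],[48,0]]
[[46,15],[47,20],[48,1],[50,0]]
[[46,15],[47,20],[48,1],[50,0]]
[[25,4],[37,0],[46,15],[47,20],[48,1],[50,0]]
[[12,4],[23,0],[25,4],[37,0],[46,15],[47,20],[48,1],[50,0]]
[[12,4],[23,0],[25,4],[37,0],[46,15],[47,20],[48,10],[49,1],[50,0]]
[[12,4],[23,0],[25,4],[37,0],[46,15],[47,20],[48,11],[50,0]]
[[12,4],[23,0],[25,4],[37,0],[46,15],[47,20],[48,15],[49,11],[50,0]]
[[12,4],[23,0],[25,4],[37,0],[43,20],[46,15],[47,20],[48,15],[49,11],[50,0]]
[[12,4],[16,18],[26,4],[37,0],[43,20],[46,15],[47,20],[48,15],[49,11],[50,0]]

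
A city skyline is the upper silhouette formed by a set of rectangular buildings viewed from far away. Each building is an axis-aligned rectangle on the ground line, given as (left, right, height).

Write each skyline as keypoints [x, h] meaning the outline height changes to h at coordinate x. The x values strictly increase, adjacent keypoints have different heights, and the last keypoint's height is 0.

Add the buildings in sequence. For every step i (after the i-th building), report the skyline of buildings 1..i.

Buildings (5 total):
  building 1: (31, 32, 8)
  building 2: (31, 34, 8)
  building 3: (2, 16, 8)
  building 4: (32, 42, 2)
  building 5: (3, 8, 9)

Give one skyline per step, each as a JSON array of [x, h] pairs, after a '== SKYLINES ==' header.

== SKYLINES ==
[[31,8],[32,0]]
[[31,8],[34,0]]
[[2,8],[16,0],[31,8],[34,0]]
[[2,8],[16,0],[31,8],[34,2],[42,0]]
[[2,8],[3,9],[8,8],[16,0],[31,8],[34,2],[42,0]]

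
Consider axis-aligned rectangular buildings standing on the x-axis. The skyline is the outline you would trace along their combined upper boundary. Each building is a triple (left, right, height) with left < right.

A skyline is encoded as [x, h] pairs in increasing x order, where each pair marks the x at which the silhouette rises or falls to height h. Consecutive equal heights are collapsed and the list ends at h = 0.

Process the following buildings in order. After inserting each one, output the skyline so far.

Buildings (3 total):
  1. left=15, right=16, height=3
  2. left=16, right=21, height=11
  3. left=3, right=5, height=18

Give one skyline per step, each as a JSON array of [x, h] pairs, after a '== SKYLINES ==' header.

== SKYLINES ==
[[15,3],[16,0]]
[[15,3],[16,11],[21,0]]
[[3,18],[5,0],[15,3],[16,11],[21,0]]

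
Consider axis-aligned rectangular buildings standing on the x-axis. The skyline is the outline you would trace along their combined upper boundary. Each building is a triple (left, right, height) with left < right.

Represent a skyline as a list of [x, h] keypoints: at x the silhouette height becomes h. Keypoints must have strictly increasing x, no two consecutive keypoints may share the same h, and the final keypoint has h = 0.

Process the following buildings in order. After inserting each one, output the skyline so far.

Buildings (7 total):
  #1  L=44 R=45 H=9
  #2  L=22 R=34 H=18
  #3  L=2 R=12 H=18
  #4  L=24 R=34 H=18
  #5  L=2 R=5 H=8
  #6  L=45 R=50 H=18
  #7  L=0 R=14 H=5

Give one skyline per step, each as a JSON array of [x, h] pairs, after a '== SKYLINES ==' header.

== SKYLINES ==
[[44,9],[45,0]]
[[22,18],[34,0],[44,9],[45,0]]
[[2,18],[12,0],[22,18],[34,0],[44,9],[45,0]]
[[2,18],[12,0],[22,18],[34,0],[44,9],[45,0]]
[[2,18],[12,0],[22,18],[34,0],[44,9],[45,0]]
[[2,18],[12,0],[22,18],[34,0],[44,9],[45,18],[50,0]]
[[0,5],[2,18],[12,5],[14,0],[22,18],[34,0],[44,9],[45,18],[50,0]]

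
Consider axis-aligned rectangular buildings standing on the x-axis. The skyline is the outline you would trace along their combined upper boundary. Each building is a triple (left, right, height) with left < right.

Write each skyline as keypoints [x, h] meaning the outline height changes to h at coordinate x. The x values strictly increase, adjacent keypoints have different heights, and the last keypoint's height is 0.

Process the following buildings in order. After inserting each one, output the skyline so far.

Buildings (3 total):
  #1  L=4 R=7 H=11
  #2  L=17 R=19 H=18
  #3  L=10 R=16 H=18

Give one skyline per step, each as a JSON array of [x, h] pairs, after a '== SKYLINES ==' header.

== SKYLINES ==
[[4,11],[7,0]]
[[4,11],[7,0],[17,18],[19,0]]
[[4,11],[7,0],[10,18],[16,0],[17,18],[19,0]]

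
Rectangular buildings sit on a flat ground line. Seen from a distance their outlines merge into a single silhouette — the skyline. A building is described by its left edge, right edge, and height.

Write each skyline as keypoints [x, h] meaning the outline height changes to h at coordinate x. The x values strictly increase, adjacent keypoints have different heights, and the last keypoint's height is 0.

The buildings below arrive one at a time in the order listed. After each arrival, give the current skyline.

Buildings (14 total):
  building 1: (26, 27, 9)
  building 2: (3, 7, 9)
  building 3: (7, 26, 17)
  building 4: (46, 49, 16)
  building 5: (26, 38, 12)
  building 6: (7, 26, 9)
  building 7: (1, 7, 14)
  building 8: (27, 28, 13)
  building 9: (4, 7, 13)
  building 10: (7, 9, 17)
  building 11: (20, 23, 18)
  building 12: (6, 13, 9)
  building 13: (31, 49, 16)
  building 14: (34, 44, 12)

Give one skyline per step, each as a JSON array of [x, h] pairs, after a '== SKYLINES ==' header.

== SKYLINES ==
[[26,9],[27,0]]
[[3,9],[7,0],[26,9],[27,0]]
[[3,9],[7,17],[26,9],[27,0]]
[[3,9],[7,17],[26,9],[27,0],[46,16],[49,0]]
[[3,9],[7,17],[26,12],[38,0],[46,16],[49,0]]
[[3,9],[7,17],[26,12],[38,0],[46,16],[49,0]]
[[1,14],[7,17],[26,12],[38,0],[46,16],[49,0]]
[[1,14],[7,17],[26,12],[27,13],[28,12],[38,0],[46,16],[49,0]]
[[1,14],[7,17],[26,12],[27,13],[28,12],[38,0],[46,16],[49,0]]
[[1,14],[7,17],[26,12],[27,13],[28,12],[38,0],[46,16],[49,0]]
[[1,14],[7,17],[20,18],[23,17],[26,12],[27,13],[28,12],[38,0],[46,16],[49,0]]
[[1,14],[7,17],[20,18],[23,17],[26,12],[27,13],[28,12],[38,0],[46,16],[49,0]]
[[1,14],[7,17],[20,18],[23,17],[26,12],[27,13],[28,12],[31,16],[49,0]]
[[1,14],[7,17],[20,18],[23,17],[26,12],[27,13],[28,12],[31,16],[49,0]]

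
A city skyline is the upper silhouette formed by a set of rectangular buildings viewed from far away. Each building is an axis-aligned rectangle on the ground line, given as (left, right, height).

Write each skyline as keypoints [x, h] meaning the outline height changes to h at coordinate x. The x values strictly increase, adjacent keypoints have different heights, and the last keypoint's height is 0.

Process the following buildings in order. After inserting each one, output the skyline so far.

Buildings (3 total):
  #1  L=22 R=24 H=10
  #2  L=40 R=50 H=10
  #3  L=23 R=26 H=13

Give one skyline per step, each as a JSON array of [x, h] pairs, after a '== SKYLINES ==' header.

== SKYLINES ==
[[22,10],[24,0]]
[[22,10],[24,0],[40,10],[50,0]]
[[22,10],[23,13],[26,0],[40,10],[50,0]]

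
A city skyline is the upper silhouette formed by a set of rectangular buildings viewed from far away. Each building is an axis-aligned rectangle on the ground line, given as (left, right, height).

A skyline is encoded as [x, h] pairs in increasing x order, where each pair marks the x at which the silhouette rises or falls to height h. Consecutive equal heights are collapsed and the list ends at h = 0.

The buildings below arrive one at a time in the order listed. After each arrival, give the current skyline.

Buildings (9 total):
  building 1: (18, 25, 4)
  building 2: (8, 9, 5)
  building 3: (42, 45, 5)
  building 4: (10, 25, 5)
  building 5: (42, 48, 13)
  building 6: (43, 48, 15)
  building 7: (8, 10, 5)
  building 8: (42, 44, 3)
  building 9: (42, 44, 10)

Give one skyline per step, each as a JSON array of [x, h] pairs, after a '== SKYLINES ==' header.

== SKYLINES ==
[[18,4],[25,0]]
[[8,5],[9,0],[18,4],[25,0]]
[[8,5],[9,0],[18,4],[25,0],[42,5],[45,0]]
[[8,5],[9,0],[10,5],[25,0],[42,5],[45,0]]
[[8,5],[9,0],[10,5],[25,0],[42,13],[48,0]]
[[8,5],[9,0],[10,5],[25,0],[42,13],[43,15],[48,0]]
[[8,5],[25,0],[42,13],[43,15],[48,0]]
[[8,5],[25,0],[42,13],[43,15],[48,0]]
[[8,5],[25,0],[42,13],[43,15],[48,0]]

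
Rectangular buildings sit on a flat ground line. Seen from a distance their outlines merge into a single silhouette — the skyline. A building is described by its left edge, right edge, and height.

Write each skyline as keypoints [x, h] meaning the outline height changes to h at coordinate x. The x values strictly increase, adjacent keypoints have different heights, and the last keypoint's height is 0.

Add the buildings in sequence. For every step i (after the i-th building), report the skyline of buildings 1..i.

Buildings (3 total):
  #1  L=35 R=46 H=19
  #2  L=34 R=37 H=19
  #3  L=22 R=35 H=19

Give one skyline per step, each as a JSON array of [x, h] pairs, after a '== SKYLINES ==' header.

== SKYLINES ==
[[35,19],[46,0]]
[[34,19],[46,0]]
[[22,19],[46,0]]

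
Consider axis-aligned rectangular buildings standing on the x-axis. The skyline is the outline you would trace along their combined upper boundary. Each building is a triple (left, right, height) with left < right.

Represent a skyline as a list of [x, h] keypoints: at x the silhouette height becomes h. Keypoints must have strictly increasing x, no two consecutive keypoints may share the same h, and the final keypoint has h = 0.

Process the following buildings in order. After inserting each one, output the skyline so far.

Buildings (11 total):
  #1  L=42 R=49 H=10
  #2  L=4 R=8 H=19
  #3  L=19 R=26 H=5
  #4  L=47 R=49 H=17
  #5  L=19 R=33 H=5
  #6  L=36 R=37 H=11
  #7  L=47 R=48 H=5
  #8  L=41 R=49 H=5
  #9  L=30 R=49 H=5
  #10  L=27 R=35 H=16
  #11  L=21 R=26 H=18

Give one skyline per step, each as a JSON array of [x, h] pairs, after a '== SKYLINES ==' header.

== SKYLINES ==
[[42,10],[49,0]]
[[4,19],[8,0],[42,10],[49,0]]
[[4,19],[8,0],[19,5],[26,0],[42,10],[49,0]]
[[4,19],[8,0],[19,5],[26,0],[42,10],[47,17],[49,0]]
[[4,19],[8,0],[19,5],[33,0],[42,10],[47,17],[49,0]]
[[4,19],[8,0],[19,5],[33,0],[36,11],[37,0],[42,10],[47,17],[49,0]]
[[4,19],[8,0],[19,5],[33,0],[36,11],[37,0],[42,10],[47,17],[49,0]]
[[4,19],[8,0],[19,5],[33,0],[36,11],[37,0],[41,5],[42,10],[47,17],[49,0]]
[[4,19],[8,0],[19,5],[36,11],[37,5],[42,10],[47,17],[49,0]]
[[4,19],[8,0],[19,5],[27,16],[35,5],[36,11],[37,5],[42,10],[47,17],[49,0]]
[[4,19],[8,0],[19,5],[21,18],[26,5],[27,16],[35,5],[36,11],[37,5],[42,10],[47,17],[49,0]]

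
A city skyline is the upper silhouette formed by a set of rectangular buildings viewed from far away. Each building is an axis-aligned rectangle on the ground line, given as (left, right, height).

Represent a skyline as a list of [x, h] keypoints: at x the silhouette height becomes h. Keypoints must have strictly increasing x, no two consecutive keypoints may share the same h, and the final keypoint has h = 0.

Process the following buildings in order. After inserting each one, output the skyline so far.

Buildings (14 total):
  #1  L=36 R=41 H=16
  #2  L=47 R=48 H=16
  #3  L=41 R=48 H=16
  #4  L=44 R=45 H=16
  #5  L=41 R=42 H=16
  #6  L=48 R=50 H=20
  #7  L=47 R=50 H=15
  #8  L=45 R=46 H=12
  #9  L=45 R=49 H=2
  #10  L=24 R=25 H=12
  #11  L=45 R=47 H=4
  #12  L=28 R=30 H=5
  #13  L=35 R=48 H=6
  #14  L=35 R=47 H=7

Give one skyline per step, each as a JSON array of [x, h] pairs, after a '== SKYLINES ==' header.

== SKYLINES ==
[[36,16],[41,0]]
[[36,16],[41,0],[47,16],[48,0]]
[[36,16],[48,0]]
[[36,16],[48,0]]
[[36,16],[48,0]]
[[36,16],[48,20],[50,0]]
[[36,16],[48,20],[50,0]]
[[36,16],[48,20],[50,0]]
[[36,16],[48,20],[50,0]]
[[24,12],[25,0],[36,16],[48,20],[50,0]]
[[24,12],[25,0],[36,16],[48,20],[50,0]]
[[24,12],[25,0],[28,5],[30,0],[36,16],[48,20],[50,0]]
[[24,12],[25,0],[28,5],[30,0],[35,6],[36,16],[48,20],[50,0]]
[[24,12],[25,0],[28,5],[30,0],[35,7],[36,16],[48,20],[50,0]]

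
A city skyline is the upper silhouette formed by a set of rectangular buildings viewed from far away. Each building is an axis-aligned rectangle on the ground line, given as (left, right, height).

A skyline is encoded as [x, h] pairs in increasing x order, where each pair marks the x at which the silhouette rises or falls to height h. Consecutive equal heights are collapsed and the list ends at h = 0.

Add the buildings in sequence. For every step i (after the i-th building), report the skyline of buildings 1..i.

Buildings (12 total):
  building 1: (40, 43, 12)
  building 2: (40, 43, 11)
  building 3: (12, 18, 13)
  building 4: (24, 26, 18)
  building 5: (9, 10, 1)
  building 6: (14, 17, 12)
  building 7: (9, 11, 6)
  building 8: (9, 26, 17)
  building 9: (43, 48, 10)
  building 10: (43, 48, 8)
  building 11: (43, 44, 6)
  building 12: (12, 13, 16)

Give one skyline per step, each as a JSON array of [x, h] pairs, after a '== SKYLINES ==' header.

== SKYLINES ==
[[40,12],[43,0]]
[[40,12],[43,0]]
[[12,13],[18,0],[40,12],[43,0]]
[[12,13],[18,0],[24,18],[26,0],[40,12],[43,0]]
[[9,1],[10,0],[12,13],[18,0],[24,18],[26,0],[40,12],[43,0]]
[[9,1],[10,0],[12,13],[18,0],[24,18],[26,0],[40,12],[43,0]]
[[9,6],[11,0],[12,13],[18,0],[24,18],[26,0],[40,12],[43,0]]
[[9,17],[24,18],[26,0],[40,12],[43,0]]
[[9,17],[24,18],[26,0],[40,12],[43,10],[48,0]]
[[9,17],[24,18],[26,0],[40,12],[43,10],[48,0]]
[[9,17],[24,18],[26,0],[40,12],[43,10],[48,0]]
[[9,17],[24,18],[26,0],[40,12],[43,10],[48,0]]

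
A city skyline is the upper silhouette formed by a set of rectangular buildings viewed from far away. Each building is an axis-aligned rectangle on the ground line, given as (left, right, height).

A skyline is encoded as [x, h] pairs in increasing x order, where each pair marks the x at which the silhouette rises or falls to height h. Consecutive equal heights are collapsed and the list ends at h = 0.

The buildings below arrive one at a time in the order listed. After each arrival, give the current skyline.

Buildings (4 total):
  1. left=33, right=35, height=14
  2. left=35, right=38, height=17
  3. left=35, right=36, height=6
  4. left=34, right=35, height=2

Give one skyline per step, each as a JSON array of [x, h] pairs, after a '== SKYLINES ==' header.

== SKYLINES ==
[[33,14],[35,0]]
[[33,14],[35,17],[38,0]]
[[33,14],[35,17],[38,0]]
[[33,14],[35,17],[38,0]]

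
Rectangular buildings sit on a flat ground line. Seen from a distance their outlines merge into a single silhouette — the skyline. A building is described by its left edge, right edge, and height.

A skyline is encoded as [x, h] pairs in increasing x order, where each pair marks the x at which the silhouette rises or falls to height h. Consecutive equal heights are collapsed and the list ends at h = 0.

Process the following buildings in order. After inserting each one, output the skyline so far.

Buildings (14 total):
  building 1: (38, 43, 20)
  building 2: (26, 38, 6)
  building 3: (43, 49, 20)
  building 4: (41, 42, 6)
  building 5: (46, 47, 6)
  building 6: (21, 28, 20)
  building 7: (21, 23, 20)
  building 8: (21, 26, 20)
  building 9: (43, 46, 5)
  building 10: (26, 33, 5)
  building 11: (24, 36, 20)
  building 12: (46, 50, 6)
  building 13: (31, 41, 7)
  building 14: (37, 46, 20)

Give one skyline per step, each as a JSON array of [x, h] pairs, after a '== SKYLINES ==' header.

== SKYLINES ==
[[38,20],[43,0]]
[[26,6],[38,20],[43,0]]
[[26,6],[38,20],[49,0]]
[[26,6],[38,20],[49,0]]
[[26,6],[38,20],[49,0]]
[[21,20],[28,6],[38,20],[49,0]]
[[21,20],[28,6],[38,20],[49,0]]
[[21,20],[28,6],[38,20],[49,0]]
[[21,20],[28,6],[38,20],[49,0]]
[[21,20],[28,6],[38,20],[49,0]]
[[21,20],[36,6],[38,20],[49,0]]
[[21,20],[36,6],[38,20],[49,6],[50,0]]
[[21,20],[36,7],[38,20],[49,6],[50,0]]
[[21,20],[36,7],[37,20],[49,6],[50,0]]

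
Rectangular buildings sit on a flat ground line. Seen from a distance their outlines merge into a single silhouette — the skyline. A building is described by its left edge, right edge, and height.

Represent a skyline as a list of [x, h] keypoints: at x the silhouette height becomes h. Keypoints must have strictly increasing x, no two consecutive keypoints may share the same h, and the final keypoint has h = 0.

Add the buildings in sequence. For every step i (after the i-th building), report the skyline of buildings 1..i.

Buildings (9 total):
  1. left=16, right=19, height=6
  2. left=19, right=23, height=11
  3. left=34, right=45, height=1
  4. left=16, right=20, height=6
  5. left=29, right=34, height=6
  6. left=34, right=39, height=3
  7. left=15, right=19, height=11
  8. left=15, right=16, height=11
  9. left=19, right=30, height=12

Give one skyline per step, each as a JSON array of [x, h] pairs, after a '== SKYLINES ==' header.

== SKYLINES ==
[[16,6],[19,0]]
[[16,6],[19,11],[23,0]]
[[16,6],[19,11],[23,0],[34,1],[45,0]]
[[16,6],[19,11],[23,0],[34,1],[45,0]]
[[16,6],[19,11],[23,0],[29,6],[34,1],[45,0]]
[[16,6],[19,11],[23,0],[29,6],[34,3],[39,1],[45,0]]
[[15,11],[23,0],[29,6],[34,3],[39,1],[45,0]]
[[15,11],[23,0],[29,6],[34,3],[39,1],[45,0]]
[[15,11],[19,12],[30,6],[34,3],[39,1],[45,0]]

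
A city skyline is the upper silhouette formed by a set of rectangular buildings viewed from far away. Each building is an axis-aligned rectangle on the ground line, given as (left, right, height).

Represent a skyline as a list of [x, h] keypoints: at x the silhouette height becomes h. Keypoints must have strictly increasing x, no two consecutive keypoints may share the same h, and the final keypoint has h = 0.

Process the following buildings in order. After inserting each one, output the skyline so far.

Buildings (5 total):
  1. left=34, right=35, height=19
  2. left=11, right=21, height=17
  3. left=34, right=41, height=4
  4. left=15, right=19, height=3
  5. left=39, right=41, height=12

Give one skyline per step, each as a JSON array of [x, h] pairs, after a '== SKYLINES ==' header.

== SKYLINES ==
[[34,19],[35,0]]
[[11,17],[21,0],[34,19],[35,0]]
[[11,17],[21,0],[34,19],[35,4],[41,0]]
[[11,17],[21,0],[34,19],[35,4],[41,0]]
[[11,17],[21,0],[34,19],[35,4],[39,12],[41,0]]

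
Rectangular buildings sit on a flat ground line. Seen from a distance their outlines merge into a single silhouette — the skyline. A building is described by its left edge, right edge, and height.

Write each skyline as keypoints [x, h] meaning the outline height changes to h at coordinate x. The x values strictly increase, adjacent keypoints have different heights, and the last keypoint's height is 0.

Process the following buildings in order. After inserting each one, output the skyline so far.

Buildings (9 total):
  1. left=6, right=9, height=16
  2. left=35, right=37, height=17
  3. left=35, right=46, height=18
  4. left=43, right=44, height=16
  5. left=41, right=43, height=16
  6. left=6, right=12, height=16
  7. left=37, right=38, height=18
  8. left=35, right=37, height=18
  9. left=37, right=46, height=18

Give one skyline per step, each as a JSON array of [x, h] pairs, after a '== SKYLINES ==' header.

== SKYLINES ==
[[6,16],[9,0]]
[[6,16],[9,0],[35,17],[37,0]]
[[6,16],[9,0],[35,18],[46,0]]
[[6,16],[9,0],[35,18],[46,0]]
[[6,16],[9,0],[35,18],[46,0]]
[[6,16],[12,0],[35,18],[46,0]]
[[6,16],[12,0],[35,18],[46,0]]
[[6,16],[12,0],[35,18],[46,0]]
[[6,16],[12,0],[35,18],[46,0]]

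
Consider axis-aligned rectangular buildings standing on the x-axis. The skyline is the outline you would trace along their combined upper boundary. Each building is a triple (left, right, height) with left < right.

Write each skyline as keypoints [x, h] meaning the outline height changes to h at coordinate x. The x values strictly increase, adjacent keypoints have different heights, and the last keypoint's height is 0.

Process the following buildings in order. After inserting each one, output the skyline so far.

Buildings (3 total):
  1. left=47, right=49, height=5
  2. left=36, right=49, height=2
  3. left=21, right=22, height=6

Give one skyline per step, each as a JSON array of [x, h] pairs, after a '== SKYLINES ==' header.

== SKYLINES ==
[[47,5],[49,0]]
[[36,2],[47,5],[49,0]]
[[21,6],[22,0],[36,2],[47,5],[49,0]]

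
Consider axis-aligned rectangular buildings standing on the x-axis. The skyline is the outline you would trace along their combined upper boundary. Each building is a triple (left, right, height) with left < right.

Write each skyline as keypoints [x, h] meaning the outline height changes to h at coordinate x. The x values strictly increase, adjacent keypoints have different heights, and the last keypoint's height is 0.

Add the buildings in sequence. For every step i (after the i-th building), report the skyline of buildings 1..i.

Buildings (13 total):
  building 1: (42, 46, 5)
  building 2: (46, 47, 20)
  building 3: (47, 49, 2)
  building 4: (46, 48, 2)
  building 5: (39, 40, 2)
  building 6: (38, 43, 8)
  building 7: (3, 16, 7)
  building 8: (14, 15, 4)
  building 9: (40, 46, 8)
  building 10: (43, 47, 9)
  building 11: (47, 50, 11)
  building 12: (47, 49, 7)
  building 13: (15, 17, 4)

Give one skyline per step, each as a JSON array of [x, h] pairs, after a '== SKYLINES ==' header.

== SKYLINES ==
[[42,5],[46,0]]
[[42,5],[46,20],[47,0]]
[[42,5],[46,20],[47,2],[49,0]]
[[42,5],[46,20],[47,2],[49,0]]
[[39,2],[40,0],[42,5],[46,20],[47,2],[49,0]]
[[38,8],[43,5],[46,20],[47,2],[49,0]]
[[3,7],[16,0],[38,8],[43,5],[46,20],[47,2],[49,0]]
[[3,7],[16,0],[38,8],[43,5],[46,20],[47,2],[49,0]]
[[3,7],[16,0],[38,8],[46,20],[47,2],[49,0]]
[[3,7],[16,0],[38,8],[43,9],[46,20],[47,2],[49,0]]
[[3,7],[16,0],[38,8],[43,9],[46,20],[47,11],[50,0]]
[[3,7],[16,0],[38,8],[43,9],[46,20],[47,11],[50,0]]
[[3,7],[16,4],[17,0],[38,8],[43,9],[46,20],[47,11],[50,0]]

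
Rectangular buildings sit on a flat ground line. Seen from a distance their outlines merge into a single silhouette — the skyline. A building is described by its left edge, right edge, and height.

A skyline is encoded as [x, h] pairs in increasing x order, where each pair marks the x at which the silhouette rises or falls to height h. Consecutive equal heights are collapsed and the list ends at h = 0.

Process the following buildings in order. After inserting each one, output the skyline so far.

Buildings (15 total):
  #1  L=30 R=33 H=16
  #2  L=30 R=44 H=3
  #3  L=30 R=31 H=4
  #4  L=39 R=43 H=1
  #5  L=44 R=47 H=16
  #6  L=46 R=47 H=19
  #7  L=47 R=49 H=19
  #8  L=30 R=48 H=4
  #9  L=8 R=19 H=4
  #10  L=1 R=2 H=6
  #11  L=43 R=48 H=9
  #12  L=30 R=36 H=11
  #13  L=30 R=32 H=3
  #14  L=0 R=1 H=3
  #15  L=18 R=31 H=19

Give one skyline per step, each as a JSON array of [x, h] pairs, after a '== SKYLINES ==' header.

== SKYLINES ==
[[30,16],[33,0]]
[[30,16],[33,3],[44,0]]
[[30,16],[33,3],[44,0]]
[[30,16],[33,3],[44,0]]
[[30,16],[33,3],[44,16],[47,0]]
[[30,16],[33,3],[44,16],[46,19],[47,0]]
[[30,16],[33,3],[44,16],[46,19],[49,0]]
[[30,16],[33,4],[44,16],[46,19],[49,0]]
[[8,4],[19,0],[30,16],[33,4],[44,16],[46,19],[49,0]]
[[1,6],[2,0],[8,4],[19,0],[30,16],[33,4],[44,16],[46,19],[49,0]]
[[1,6],[2,0],[8,4],[19,0],[30,16],[33,4],[43,9],[44,16],[46,19],[49,0]]
[[1,6],[2,0],[8,4],[19,0],[30,16],[33,11],[36,4],[43,9],[44,16],[46,19],[49,0]]
[[1,6],[2,0],[8,4],[19,0],[30,16],[33,11],[36,4],[43,9],[44,16],[46,19],[49,0]]
[[0,3],[1,6],[2,0],[8,4],[19,0],[30,16],[33,11],[36,4],[43,9],[44,16],[46,19],[49,0]]
[[0,3],[1,6],[2,0],[8,4],[18,19],[31,16],[33,11],[36,4],[43,9],[44,16],[46,19],[49,0]]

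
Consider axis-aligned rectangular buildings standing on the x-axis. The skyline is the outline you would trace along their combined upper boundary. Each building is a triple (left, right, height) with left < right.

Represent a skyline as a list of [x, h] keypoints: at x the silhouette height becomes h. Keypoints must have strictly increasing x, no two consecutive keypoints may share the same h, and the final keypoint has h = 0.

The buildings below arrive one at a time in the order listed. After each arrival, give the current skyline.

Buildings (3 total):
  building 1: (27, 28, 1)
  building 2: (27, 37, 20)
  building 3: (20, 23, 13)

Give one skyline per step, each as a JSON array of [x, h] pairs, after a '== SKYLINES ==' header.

== SKYLINES ==
[[27,1],[28,0]]
[[27,20],[37,0]]
[[20,13],[23,0],[27,20],[37,0]]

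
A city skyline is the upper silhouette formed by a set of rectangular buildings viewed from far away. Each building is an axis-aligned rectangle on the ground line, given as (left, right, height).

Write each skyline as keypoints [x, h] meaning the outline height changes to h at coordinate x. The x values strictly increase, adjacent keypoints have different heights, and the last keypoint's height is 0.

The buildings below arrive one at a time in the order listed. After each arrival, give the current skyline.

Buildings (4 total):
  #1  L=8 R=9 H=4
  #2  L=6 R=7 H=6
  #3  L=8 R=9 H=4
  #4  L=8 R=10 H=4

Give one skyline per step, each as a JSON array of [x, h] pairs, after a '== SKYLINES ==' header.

== SKYLINES ==
[[8,4],[9,0]]
[[6,6],[7,0],[8,4],[9,0]]
[[6,6],[7,0],[8,4],[9,0]]
[[6,6],[7,0],[8,4],[10,0]]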